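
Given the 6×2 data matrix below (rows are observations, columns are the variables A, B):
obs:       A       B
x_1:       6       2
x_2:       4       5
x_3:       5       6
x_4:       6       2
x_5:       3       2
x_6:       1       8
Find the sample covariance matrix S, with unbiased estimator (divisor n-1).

Step 1 — column means:
  mean(A) = (6 + 4 + 5 + 6 + 3 + 1) / 6 = 25/6 = 4.1667
  mean(B) = (2 + 5 + 6 + 2 + 2 + 8) / 6 = 25/6 = 4.1667

Step 2 — sample covariance S[i,j] = (1/(n-1)) · Σ_k (x_{k,i} - mean_i) · (x_{k,j} - mean_j), with n-1 = 5.
  S[A,A] = ((1.8333)·(1.8333) + (-0.1667)·(-0.1667) + (0.8333)·(0.8333) + (1.8333)·(1.8333) + (-1.1667)·(-1.1667) + (-3.1667)·(-3.1667)) / 5 = 18.8333/5 = 3.7667
  S[A,B] = ((1.8333)·(-2.1667) + (-0.1667)·(0.8333) + (0.8333)·(1.8333) + (1.8333)·(-2.1667) + (-1.1667)·(-2.1667) + (-3.1667)·(3.8333)) / 5 = -16.1667/5 = -3.2333
  S[B,B] = ((-2.1667)·(-2.1667) + (0.8333)·(0.8333) + (1.8333)·(1.8333) + (-2.1667)·(-2.1667) + (-2.1667)·(-2.1667) + (3.8333)·(3.8333)) / 5 = 32.8333/5 = 6.5667

S is symmetric (S[j,i] = S[i,j]). Assembling:

S = [[3.7667, -3.2333],
 [-3.2333, 6.5667]]


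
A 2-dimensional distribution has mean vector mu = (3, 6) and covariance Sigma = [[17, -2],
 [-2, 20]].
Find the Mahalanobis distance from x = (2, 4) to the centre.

Step 1 — centre the observation: (x - mu) = (-1, -2).

Step 2 — invert Sigma. det(Sigma) = 17·20 - (-2)² = 336.
  Sigma^{-1} = (1/det) · [[d, -b], [-b, a]] = [[0.0595, 0.006],
 [0.006, 0.0506]].

Step 3 — form the quadratic (x - mu)^T · Sigma^{-1} · (x - mu):
  Sigma^{-1} · (x - mu) = (-0.0714, -0.1071).
  (x - mu)^T · [Sigma^{-1} · (x - mu)] = (-1)·(-0.0714) + (-2)·(-0.1071) = 0.2857.

Step 4 — take square root: d = √(0.2857) ≈ 0.5345.

d(x, mu) = √(0.2857) ≈ 0.5345


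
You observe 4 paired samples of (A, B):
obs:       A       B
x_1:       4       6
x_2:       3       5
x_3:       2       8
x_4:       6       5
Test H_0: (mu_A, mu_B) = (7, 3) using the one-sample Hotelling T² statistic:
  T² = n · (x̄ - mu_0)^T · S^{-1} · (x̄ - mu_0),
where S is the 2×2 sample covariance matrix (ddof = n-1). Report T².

Step 1 — sample mean vector:
  mean(A) = (4 + 3 + 2 + 6) / 4 = 15/4 = 3.75
  mean(B) = (6 + 5 + 8 + 5) / 4 = 24/4 = 6
  x̄ = (3.75, 6),  deviation x̄ - mu_0 = (3.75, 6) - (7, 3) = (-3.25, 3).

Step 2 — sample covariance matrix, S[i,j] = (1/(n-1)) · Σ_k (x_{k,i} - mean_i) · (x_{k,j} - mean_j), divisor n-1 = 3:
  S[A,A] = ((0.25)·(0.25) + (-0.75)·(-0.75) + (-1.75)·(-1.75) + (2.25)·(2.25)) / 3 = 8.75/3 = 2.9167
  S[A,B] = ((0.25)·(0) + (-0.75)·(-1) + (-1.75)·(2) + (2.25)·(-1)) / 3 = -5/3 = -1.6667
  S[B,B] = ((0)·(0) + (-1)·(-1) + (2)·(2) + (-1)·(-1)) / 3 = 6/3 = 2
  S = [[2.9167, -1.6667],
 [-1.6667, 2]].

Step 3 — invert S. det(S) = 2.9167·2 - (-1.6667)² = 3.0556.
  S^{-1} = (1/det) · [[d, -b], [-b, a]] = [[0.6545, 0.5455],
 [0.5455, 0.9545]].

Step 4 — quadratic form (x̄ - mu_0)^T · S^{-1} · (x̄ - mu_0):
  S^{-1} · (x̄ - mu_0) = (-0.4909, 1.0909),
  (x̄ - mu_0)^T · [...] = (-3.25)·(-0.4909) + (3)·(1.0909) = 4.8682.

Step 5 — scale by n: T² = 4 · 4.8682 = 19.4727.

T² ≈ 19.4727


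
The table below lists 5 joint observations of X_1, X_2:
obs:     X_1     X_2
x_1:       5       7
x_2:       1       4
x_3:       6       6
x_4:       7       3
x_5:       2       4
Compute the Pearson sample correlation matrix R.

Step 1 — column means:
  mean(X_1) = (5 + 1 + 6 + 7 + 2) / 5 = 21/5 = 4.2
  mean(X_2) = (7 + 4 + 6 + 3 + 4) / 5 = 24/5 = 4.8

Step 2 — sample variances and covariances s[i,j] = (1/(n-1)) · Σ_k (x_{k,i} - mean_i) · (x_{k,j} - mean_j), with n-1 = 4:
  s[X_1,X_1] = ((0.8)·(0.8) + (-3.2)·(-3.2) + (1.8)·(1.8) + (2.8)·(2.8) + (-2.2)·(-2.2)) / 4 = 26.8/4 = 6.7
  s[X_1,X_2] = ((0.8)·(2.2) + (-3.2)·(-0.8) + (1.8)·(1.2) + (2.8)·(-1.8) + (-2.2)·(-0.8)) / 4 = 3.2/4 = 0.8
  s[X_2,X_2] = ((2.2)·(2.2) + (-0.8)·(-0.8) + (1.2)·(1.2) + (-1.8)·(-1.8) + (-0.8)·(-0.8)) / 4 = 10.8/4 = 2.7
  Sample standard deviations s_i = √(s[i,i]):
  s(X_1) = √(6.7) = 2.5884
  s(X_2) = √(2.7) = 1.6432

Step 3 — r_{ij} = s_{ij} / (s_i · s_j):
  r[X_1,X_1] = 1 (diagonal).
  r[X_1,X_2] = 0.8 / (2.5884 · 1.6432) = 0.8 / 4.2532 = 0.1881
  r[X_2,X_2] = 1 (diagonal).

R is symmetric with unit diagonal. Assembling:

R = [[1, 0.1881],
 [0.1881, 1]]


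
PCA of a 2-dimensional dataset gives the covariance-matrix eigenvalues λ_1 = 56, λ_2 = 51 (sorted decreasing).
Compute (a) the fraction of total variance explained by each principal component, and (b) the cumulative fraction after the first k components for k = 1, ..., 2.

Step 1 — total variance = trace(Sigma) = Σ λ_i = 56 + 51 = 107.

Step 2 — fraction explained by component i = λ_i / Σ λ:
  PC1: 56/107 = 0.5234
  PC2: 51/107 = 0.4766

Step 3 — cumulative fraction after k components = (λ_1 + ... + λ_k) / Σ λ:
  k = 1: 56/107 = 0.5234
  k = 2: (56 + 51)/107 = 107/107 = 1

Summary (fraction, with percent):

explained: PC1 0.5234 (52.34%), PC2 0.4766 (47.66%);  cumulative: 0.5234, 1


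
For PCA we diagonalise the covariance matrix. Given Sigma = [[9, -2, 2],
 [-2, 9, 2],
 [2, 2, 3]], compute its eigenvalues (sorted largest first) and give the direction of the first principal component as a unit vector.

Step 1 — characteristic polynomial p(λ) = det(λI - Sigma) = λ³ - tr·λ² + c_1·λ - det, where tr = trace, c_1 = sum of the principal 2×2 minors, det = det(Sigma):
  tr = 9 + 9 + 3 = 21,
  c_1 = (9·9 - (-2)²) + (9·3 - (2)²) + (9·3 - (2)²) = 77 + 23 + 23 = 123,
  det = 9·(9·3 - (2)²) - (-2)·((-2)·3 - (2)·(2)) + (2)·((-2)·(2) - 9·(2)) = 9·(23) - (-2)·(-10) + (2)·(-22) = 143.
  So p(λ) = λ³ - 21λ² + 123λ - 143.
Step 2 — look for an integer root (rational root theorem: any rational root is an integer divisor of 143). Testing λ = 11:
  p(11) = 1331 - 2541 + 1353 - 143 = 0  ✓
  Dividing out (λ - 11): p(λ) = (λ - 11)(λ² - 10λ + 13).
Step 3 — remaining eigenvalues from the quadratic λ² - 10λ + 13 = 0:
  Δ = 10² - 4·13 = 100 - 52 = 48,  λ = (10 ± √48)/2 = (10 ± 6.9282)/2 ≈ 8.4641 or 1.5359.
  Sorted: λ_1 = 11,  λ_2 = 8.4641,  λ_3 = 1.5359  (check: sum = 21 = tr ✓).

Step 4 — unit eigenvector for λ_1 = 11: v spans the null space of (Sigma - λ_1 I), whose rows are
  r_1 = (-2, -2, 2),  r_2 = (-2, -2, 2),  r_3 = (2, 2, -8).
  v is orthogonal to every row, so take v ∝ r_1 × r_3 = ((-2)·(-8) - (2)·(2), (2)·(2) - (-2)·(-8), (-2)·(2) - (-2)·(2)) = (12, -12, 0).
  Rescale (divide by 12): u = (1, -1, 0).
  ||u|| = √((1)² + (-1)² + (0)²) = √(2) ≈ 1.4142,  v_1 = u/||u|| ≈ (0.7071, -0.7071, 0) (||v_1|| = 1).

λ_1 = 11,  λ_2 = 8.4641,  λ_3 = 1.5359;  v_1 ≈ (0.7071, -0.7071, 0)


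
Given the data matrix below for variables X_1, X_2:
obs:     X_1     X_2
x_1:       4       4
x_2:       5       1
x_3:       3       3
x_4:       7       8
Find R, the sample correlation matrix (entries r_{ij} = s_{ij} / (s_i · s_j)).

Step 1 — column means:
  mean(X_1) = (4 + 5 + 3 + 7) / 4 = 19/4 = 4.75
  mean(X_2) = (4 + 1 + 3 + 8) / 4 = 16/4 = 4

Step 2 — sample variances and covariances s[i,j] = (1/(n-1)) · Σ_k (x_{k,i} - mean_i) · (x_{k,j} - mean_j), with n-1 = 3:
  s[X_1,X_1] = ((-0.75)·(-0.75) + (0.25)·(0.25) + (-1.75)·(-1.75) + (2.25)·(2.25)) / 3 = 8.75/3 = 2.9167
  s[X_1,X_2] = ((-0.75)·(0) + (0.25)·(-3) + (-1.75)·(-1) + (2.25)·(4)) / 3 = 10/3 = 3.3333
  s[X_2,X_2] = ((0)·(0) + (-3)·(-3) + (-1)·(-1) + (4)·(4)) / 3 = 26/3 = 8.6667
  Sample standard deviations s_i = √(s[i,i]):
  s(X_1) = √(2.9167) = 1.7078
  s(X_2) = √(8.6667) = 2.9439

Step 3 — r_{ij} = s_{ij} / (s_i · s_j):
  r[X_1,X_1] = 1 (diagonal).
  r[X_1,X_2] = 3.3333 / (1.7078 · 2.9439) = 3.3333 / 5.0277 = 0.663
  r[X_2,X_2] = 1 (diagonal).

R is symmetric with unit diagonal. Assembling:

R = [[1, 0.663],
 [0.663, 1]]


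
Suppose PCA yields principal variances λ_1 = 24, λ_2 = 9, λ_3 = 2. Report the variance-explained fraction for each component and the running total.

Step 1 — total variance = trace(Sigma) = Σ λ_i = 24 + 9 + 2 = 35.

Step 2 — fraction explained by component i = λ_i / Σ λ:
  PC1: 24/35 = 0.6857
  PC2: 9/35 = 0.2571
  PC3: 2/35 = 0.0571

Step 3 — cumulative fraction after k components = (λ_1 + ... + λ_k) / Σ λ:
  k = 1: 24/35 = 0.6857
  k = 2: (24 + 9)/35 = 33/35 = 0.9429
  k = 3: (24 + 9 + 2)/35 = 35/35 = 1

Summary (fraction, with percent):

explained: PC1 0.6857 (68.57%), PC2 0.2571 (25.71%), PC3 0.0571 (5.71%);  cumulative: 0.6857, 0.9429, 1


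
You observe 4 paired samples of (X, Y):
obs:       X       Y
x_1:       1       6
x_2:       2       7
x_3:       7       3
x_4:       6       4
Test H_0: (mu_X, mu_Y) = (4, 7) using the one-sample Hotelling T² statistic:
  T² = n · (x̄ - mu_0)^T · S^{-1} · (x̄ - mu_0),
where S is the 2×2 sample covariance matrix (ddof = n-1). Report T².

Step 1 — sample mean vector:
  mean(X) = (1 + 2 + 7 + 6) / 4 = 16/4 = 4
  mean(Y) = (6 + 7 + 3 + 4) / 4 = 20/4 = 5
  x̄ = (4, 5),  deviation x̄ - mu_0 = (4, 5) - (4, 7) = (0, -2).

Step 2 — sample covariance matrix, S[i,j] = (1/(n-1)) · Σ_k (x_{k,i} - mean_i) · (x_{k,j} - mean_j), divisor n-1 = 3:
  S[X,X] = ((-3)·(-3) + (-2)·(-2) + (3)·(3) + (2)·(2)) / 3 = 26/3 = 8.6667
  S[X,Y] = ((-3)·(1) + (-2)·(2) + (3)·(-2) + (2)·(-1)) / 3 = -15/3 = -5
  S[Y,Y] = ((1)·(1) + (2)·(2) + (-2)·(-2) + (-1)·(-1)) / 3 = 10/3 = 3.3333
  S = [[8.6667, -5],
 [-5, 3.3333]].

Step 3 — invert S. det(S) = 8.6667·3.3333 - (-5)² = 3.8889.
  S^{-1} = (1/det) · [[d, -b], [-b, a]] = [[0.8571, 1.2857],
 [1.2857, 2.2286]].

Step 4 — quadratic form (x̄ - mu_0)^T · S^{-1} · (x̄ - mu_0):
  S^{-1} · (x̄ - mu_0) = (-2.5714, -4.4571),
  (x̄ - mu_0)^T · [...] = (0)·(-2.5714) + (-2)·(-4.4571) = 8.9143.

Step 5 — scale by n: T² = 4 · 8.9143 = 35.6571.

T² ≈ 35.6571


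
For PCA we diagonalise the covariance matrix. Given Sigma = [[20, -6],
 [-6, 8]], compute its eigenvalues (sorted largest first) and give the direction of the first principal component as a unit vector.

Step 1 — characteristic polynomial of 2×2 Sigma:
  det(Sigma - λI) = λ² - trace · λ + det = 0.
  trace = 20 + 8 = 28, det = 20·8 - (-6)² = 124.
Step 2 — discriminant:
  Δ = trace² - 4·det = 784 - 496 = 288.
Step 3 — eigenvalues:
  λ = (trace ± √Δ)/2 = (28 ± 16.9706)/2,
  λ_1 = 22.4853,  λ_2 = 5.5147.

Step 4 — unit eigenvector for λ_1: solve (Sigma - λ_1 I)v = 0. First row:
  (20 - 22.4853)·v_x + (-6)·v_y = 0, i.e. (-2.4853)·v_x + (-6)·v_y = 0,
  so v ∝ (b, λ_1 - a) = (-6, 2.4853); multiply by -1 so the first entry is positive: u = (6, -2.4853).
  ||u|| = √((6)² + (-2.4853)²) = √(42.1766) ≈ 6.4944,
  v_1 = u/||u|| ≈ (0.9239, -0.3827) (||v_1|| = 1).

λ_1 = 22.4853,  λ_2 = 5.5147;  v_1 ≈ (0.9239, -0.3827)


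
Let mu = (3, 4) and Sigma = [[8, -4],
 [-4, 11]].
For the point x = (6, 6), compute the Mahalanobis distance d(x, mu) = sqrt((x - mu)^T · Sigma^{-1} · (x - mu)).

Step 1 — centre the observation: (x - mu) = (3, 2).

Step 2 — invert Sigma. det(Sigma) = 8·11 - (-4)² = 72.
  Sigma^{-1} = (1/det) · [[d, -b], [-b, a]] = [[0.1528, 0.0556],
 [0.0556, 0.1111]].

Step 3 — form the quadratic (x - mu)^T · Sigma^{-1} · (x - mu):
  Sigma^{-1} · (x - mu) = (0.5694, 0.3889).
  (x - mu)^T · [Sigma^{-1} · (x - mu)] = (3)·(0.5694) + (2)·(0.3889) = 2.4861.

Step 4 — take square root: d = √(2.4861) ≈ 1.5767.

d(x, mu) = √(2.4861) ≈ 1.5767


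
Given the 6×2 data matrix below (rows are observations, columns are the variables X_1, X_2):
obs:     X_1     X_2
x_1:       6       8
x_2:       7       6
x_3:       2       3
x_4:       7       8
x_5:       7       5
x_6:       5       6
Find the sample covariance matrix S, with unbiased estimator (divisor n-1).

Step 1 — column means:
  mean(X_1) = (6 + 7 + 2 + 7 + 7 + 5) / 6 = 34/6 = 5.6667
  mean(X_2) = (8 + 6 + 3 + 8 + 5 + 6) / 6 = 36/6 = 6

Step 2 — sample covariance S[i,j] = (1/(n-1)) · Σ_k (x_{k,i} - mean_i) · (x_{k,j} - mean_j), with n-1 = 5.
  S[X_1,X_1] = ((0.3333)·(0.3333) + (1.3333)·(1.3333) + (-3.6667)·(-3.6667) + (1.3333)·(1.3333) + (1.3333)·(1.3333) + (-0.6667)·(-0.6667)) / 5 = 19.3333/5 = 3.8667
  S[X_1,X_2] = ((0.3333)·(2) + (1.3333)·(0) + (-3.6667)·(-3) + (1.3333)·(2) + (1.3333)·(-1) + (-0.6667)·(0)) / 5 = 13/5 = 2.6
  S[X_2,X_2] = ((2)·(2) + (0)·(0) + (-3)·(-3) + (2)·(2) + (-1)·(-1) + (0)·(0)) / 5 = 18/5 = 3.6

S is symmetric (S[j,i] = S[i,j]). Assembling:

S = [[3.8667, 2.6],
 [2.6, 3.6]]


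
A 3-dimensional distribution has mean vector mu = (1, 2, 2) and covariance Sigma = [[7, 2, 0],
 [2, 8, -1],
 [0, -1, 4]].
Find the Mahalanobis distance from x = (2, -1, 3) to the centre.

Step 1 — centre the observation: (x - mu) = (1, -3, 1).

Step 2 — invert Sigma (cofactor / det for 3×3, or solve directly):
  Sigma^{-1} = [[0.1542, -0.0398, -0.01],
 [-0.0398, 0.1393, 0.0348],
 [-0.01, 0.0348, 0.2587]].

Step 3 — form the quadratic (x - mu)^T · Sigma^{-1} · (x - mu):
  Sigma^{-1} · (x - mu) = (0.2637, -0.4229, 0.1443).
  (x - mu)^T · [Sigma^{-1} · (x - mu)] = (1)·(0.2637) + (-3)·(-0.4229) + (1)·(0.1443) = 1.6766.

Step 4 — take square root: d = √(1.6766) ≈ 1.2948.

d(x, mu) = √(1.6766) ≈ 1.2948


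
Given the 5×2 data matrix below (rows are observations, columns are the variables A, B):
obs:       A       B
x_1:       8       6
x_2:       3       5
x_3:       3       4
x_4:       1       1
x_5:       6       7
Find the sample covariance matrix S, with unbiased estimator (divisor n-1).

Step 1 — column means:
  mean(A) = (8 + 3 + 3 + 1 + 6) / 5 = 21/5 = 4.2
  mean(B) = (6 + 5 + 4 + 1 + 7) / 5 = 23/5 = 4.6

Step 2 — sample covariance S[i,j] = (1/(n-1)) · Σ_k (x_{k,i} - mean_i) · (x_{k,j} - mean_j), with n-1 = 4.
  S[A,A] = ((3.8)·(3.8) + (-1.2)·(-1.2) + (-1.2)·(-1.2) + (-3.2)·(-3.2) + (1.8)·(1.8)) / 4 = 30.8/4 = 7.7
  S[A,B] = ((3.8)·(1.4) + (-1.2)·(0.4) + (-1.2)·(-0.6) + (-3.2)·(-3.6) + (1.8)·(2.4)) / 4 = 21.4/4 = 5.35
  S[B,B] = ((1.4)·(1.4) + (0.4)·(0.4) + (-0.6)·(-0.6) + (-3.6)·(-3.6) + (2.4)·(2.4)) / 4 = 21.2/4 = 5.3

S is symmetric (S[j,i] = S[i,j]). Assembling:

S = [[7.7, 5.35],
 [5.35, 5.3]]


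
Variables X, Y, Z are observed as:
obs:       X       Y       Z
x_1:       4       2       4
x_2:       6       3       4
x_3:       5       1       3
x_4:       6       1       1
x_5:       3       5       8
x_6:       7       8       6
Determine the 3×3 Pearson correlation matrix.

Step 1 — column means:
  mean(X) = (4 + 6 + 5 + 6 + 3 + 7) / 6 = 31/6 = 5.1667
  mean(Y) = (2 + 3 + 1 + 1 + 5 + 8) / 6 = 20/6 = 3.3333
  mean(Z) = (4 + 4 + 3 + 1 + 8 + 6) / 6 = 26/6 = 4.3333

Step 2 — sample variances and covariances s[i,j] = (1/(n-1)) · Σ_k (x_{k,i} - mean_i) · (x_{k,j} - mean_j), with n-1 = 5:
  s[X,X] = ((-1.1667)·(-1.1667) + (0.8333)·(0.8333) + (-0.1667)·(-0.1667) + (0.8333)·(0.8333) + (-2.1667)·(-2.1667) + (1.8333)·(1.8333)) / 5 = 10.8333/5 = 2.1667
  s[X,Y] = ((-1.1667)·(-1.3333) + (0.8333)·(-0.3333) + (-0.1667)·(-2.3333) + (0.8333)·(-2.3333) + (-2.1667)·(1.6667) + (1.8333)·(4.6667)) / 5 = 4.6667/5 = 0.9333
  s[X,Z] = ((-1.1667)·(-0.3333) + (0.8333)·(-0.3333) + (-0.1667)·(-1.3333) + (0.8333)·(-3.3333) + (-2.1667)·(3.6667) + (1.8333)·(1.6667)) / 5 = -7.3333/5 = -1.4667
  s[Y,Y] = ((-1.3333)·(-1.3333) + (-0.3333)·(-0.3333) + (-2.3333)·(-2.3333) + (-2.3333)·(-2.3333) + (1.6667)·(1.6667) + (4.6667)·(4.6667)) / 5 = 37.3333/5 = 7.4667
  s[Y,Z] = ((-1.3333)·(-0.3333) + (-0.3333)·(-0.3333) + (-2.3333)·(-1.3333) + (-2.3333)·(-3.3333) + (1.6667)·(3.6667) + (4.6667)·(1.6667)) / 5 = 25.3333/5 = 5.0667
  s[Z,Z] = ((-0.3333)·(-0.3333) + (-0.3333)·(-0.3333) + (-1.3333)·(-1.3333) + (-3.3333)·(-3.3333) + (3.6667)·(3.6667) + (1.6667)·(1.6667)) / 5 = 29.3333/5 = 5.8667
  Sample standard deviations s_i = √(s[i,i]):
  s(X) = √(2.1667) = 1.472
  s(Y) = √(7.4667) = 2.7325
  s(Z) = √(5.8667) = 2.4221

Step 3 — r_{ij} = s_{ij} / (s_i · s_j):
  r[X,X] = 1 (diagonal).
  r[X,Y] = 0.9333 / (1.472 · 2.7325) = 0.9333 / 4.0222 = 0.232
  r[X,Z] = -1.4667 / (1.472 · 2.4221) = -1.4667 / 3.5653 = -0.4114
  r[Y,Y] = 1 (diagonal).
  r[Y,Z] = 5.0667 / (2.7325 · 2.4221) = 5.0667 / 6.6185 = 0.7655
  r[Z,Z] = 1 (diagonal).

R is symmetric with unit diagonal. Assembling:

R = [[1, 0.232, -0.4114],
 [0.232, 1, 0.7655],
 [-0.4114, 0.7655, 1]]


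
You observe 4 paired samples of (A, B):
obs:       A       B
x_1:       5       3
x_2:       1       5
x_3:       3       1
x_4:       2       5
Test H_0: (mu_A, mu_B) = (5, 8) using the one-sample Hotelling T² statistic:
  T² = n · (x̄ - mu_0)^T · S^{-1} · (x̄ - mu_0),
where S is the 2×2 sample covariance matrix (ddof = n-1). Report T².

Step 1 — sample mean vector:
  mean(A) = (5 + 1 + 3 + 2) / 4 = 11/4 = 2.75
  mean(B) = (3 + 5 + 1 + 5) / 4 = 14/4 = 3.5
  x̄ = (2.75, 3.5),  deviation x̄ - mu_0 = (2.75, 3.5) - (5, 8) = (-2.25, -4.5).

Step 2 — sample covariance matrix, S[i,j] = (1/(n-1)) · Σ_k (x_{k,i} - mean_i) · (x_{k,j} - mean_j), divisor n-1 = 3:
  S[A,A] = ((2.25)·(2.25) + (-1.75)·(-1.75) + (0.25)·(0.25) + (-0.75)·(-0.75)) / 3 = 8.75/3 = 2.9167
  S[A,B] = ((2.25)·(-0.5) + (-1.75)·(1.5) + (0.25)·(-2.5) + (-0.75)·(1.5)) / 3 = -5.5/3 = -1.8333
  S[B,B] = ((-0.5)·(-0.5) + (1.5)·(1.5) + (-2.5)·(-2.5) + (1.5)·(1.5)) / 3 = 11/3 = 3.6667
  S = [[2.9167, -1.8333],
 [-1.8333, 3.6667]].

Step 3 — invert S. det(S) = 2.9167·3.6667 - (-1.8333)² = 7.3333.
  S^{-1} = (1/det) · [[d, -b], [-b, a]] = [[0.5, 0.25],
 [0.25, 0.3977]].

Step 4 — quadratic form (x̄ - mu_0)^T · S^{-1} · (x̄ - mu_0):
  S^{-1} · (x̄ - mu_0) = (-2.25, -2.3523),
  (x̄ - mu_0)^T · [...] = (-2.25)·(-2.25) + (-4.5)·(-2.3523) = 15.6477.

Step 5 — scale by n: T² = 4 · 15.6477 = 62.5909.

T² ≈ 62.5909


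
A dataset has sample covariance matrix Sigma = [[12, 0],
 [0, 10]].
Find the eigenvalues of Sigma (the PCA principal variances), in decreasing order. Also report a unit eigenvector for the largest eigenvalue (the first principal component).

Step 1 — characteristic polynomial of 2×2 Sigma:
  det(Sigma - λI) = λ² - trace · λ + det = 0.
  trace = 12 + 10 = 22, det = 12·10 - (0)² = 120.
Step 2 — discriminant:
  Δ = trace² - 4·det = 484 - 480 = 4.
Step 3 — eigenvalues:
  λ = (trace ± √Δ)/2 = (22 ± 2)/2,
  λ_1 = 12,  λ_2 = 10.

Step 4 — unit eigenvector for λ_1: Sigma is diagonal, so its eigenvectors are the coordinate axes. λ_1 = 12 is the diagonal entry on the first coordinate axis, hence
  v_1 = (1, 0) (||v_1|| = 1).

λ_1 = 12,  λ_2 = 10;  v_1 ≈ (1, 0)


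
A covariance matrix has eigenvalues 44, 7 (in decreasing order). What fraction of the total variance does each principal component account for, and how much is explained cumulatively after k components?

Step 1 — total variance = trace(Sigma) = Σ λ_i = 44 + 7 = 51.

Step 2 — fraction explained by component i = λ_i / Σ λ:
  PC1: 44/51 = 0.8627
  PC2: 7/51 = 0.1373

Step 3 — cumulative fraction after k components = (λ_1 + ... + λ_k) / Σ λ:
  k = 1: 44/51 = 0.8627
  k = 2: (44 + 7)/51 = 51/51 = 1

Summary (fraction, with percent):

explained: PC1 0.8627 (86.27%), PC2 0.1373 (13.73%);  cumulative: 0.8627, 1


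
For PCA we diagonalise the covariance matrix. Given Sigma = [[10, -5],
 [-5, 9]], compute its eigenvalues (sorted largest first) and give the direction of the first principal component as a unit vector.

Step 1 — characteristic polynomial of 2×2 Sigma:
  det(Sigma - λI) = λ² - trace · λ + det = 0.
  trace = 10 + 9 = 19, det = 10·9 - (-5)² = 65.
Step 2 — discriminant:
  Δ = trace² - 4·det = 361 - 260 = 101.
Step 3 — eigenvalues:
  λ = (trace ± √Δ)/2 = (19 ± 10.0499)/2,
  λ_1 = 14.5249,  λ_2 = 4.4751.

Step 4 — unit eigenvector for λ_1: solve (Sigma - λ_1 I)v = 0. First row:
  (10 - 14.5249)·v_x + (-5)·v_y = 0, i.e. (-4.5249)·v_x + (-5)·v_y = 0,
  so v ∝ (b, λ_1 - a) = (-5, 4.5249); multiply by -1 so the first entry is positive: u = (5, -4.5249).
  ||u|| = √((5)² + (-4.5249)²) = √(45.4751) ≈ 6.7435,
  v_1 = u/||u|| ≈ (0.7415, -0.671) (||v_1|| = 1).

λ_1 = 14.5249,  λ_2 = 4.4751;  v_1 ≈ (0.7415, -0.671)


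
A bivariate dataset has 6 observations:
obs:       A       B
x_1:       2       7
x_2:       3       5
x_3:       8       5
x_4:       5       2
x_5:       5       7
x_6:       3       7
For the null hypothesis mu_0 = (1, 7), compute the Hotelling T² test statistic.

Step 1 — sample mean vector:
  mean(A) = (2 + 3 + 8 + 5 + 5 + 3) / 6 = 26/6 = 4.3333
  mean(B) = (7 + 5 + 5 + 2 + 7 + 7) / 6 = 33/6 = 5.5
  x̄ = (4.3333, 5.5),  deviation x̄ - mu_0 = (4.3333, 5.5) - (1, 7) = (3.3333, -1.5).

Step 2 — sample covariance matrix, S[i,j] = (1/(n-1)) · Σ_k (x_{k,i} - mean_i) · (x_{k,j} - mean_j), divisor n-1 = 5:
  S[A,A] = ((-2.3333)·(-2.3333) + (-1.3333)·(-1.3333) + (3.6667)·(3.6667) + (0.6667)·(0.6667) + (0.6667)·(0.6667) + (-1.3333)·(-1.3333)) / 5 = 23.3333/5 = 4.6667
  S[A,B] = ((-2.3333)·(1.5) + (-1.3333)·(-0.5) + (3.6667)·(-0.5) + (0.6667)·(-3.5) + (0.6667)·(1.5) + (-1.3333)·(1.5)) / 5 = -8/5 = -1.6
  S[B,B] = ((1.5)·(1.5) + (-0.5)·(-0.5) + (-0.5)·(-0.5) + (-3.5)·(-3.5) + (1.5)·(1.5) + (1.5)·(1.5)) / 5 = 19.5/5 = 3.9
  S = [[4.6667, -1.6],
 [-1.6, 3.9]].

Step 3 — invert S. det(S) = 4.6667·3.9 - (-1.6)² = 15.64.
  S^{-1} = (1/det) · [[d, -b], [-b, a]] = [[0.2494, 0.1023],
 [0.1023, 0.2984]].

Step 4 — quadratic form (x̄ - mu_0)^T · S^{-1} · (x̄ - mu_0):
  S^{-1} · (x̄ - mu_0) = (0.6777, -0.1066),
  (x̄ - mu_0)^T · [...] = (3.3333)·(0.6777) + (-1.5)·(-0.1066) = 2.419.

Step 5 — scale by n: T² = 6 · 2.419 = 14.5141.

T² ≈ 14.5141


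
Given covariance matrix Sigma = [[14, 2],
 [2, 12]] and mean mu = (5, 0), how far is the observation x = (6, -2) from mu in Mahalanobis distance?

Step 1 — centre the observation: (x - mu) = (1, -2).

Step 2 — invert Sigma. det(Sigma) = 14·12 - (2)² = 164.
  Sigma^{-1} = (1/det) · [[d, -b], [-b, a]] = [[0.0732, -0.0122],
 [-0.0122, 0.0854]].

Step 3 — form the quadratic (x - mu)^T · Sigma^{-1} · (x - mu):
  Sigma^{-1} · (x - mu) = (0.0976, -0.1829).
  (x - mu)^T · [Sigma^{-1} · (x - mu)] = (1)·(0.0976) + (-2)·(-0.1829) = 0.4634.

Step 4 — take square root: d = √(0.4634) ≈ 0.6807.

d(x, mu) = √(0.4634) ≈ 0.6807


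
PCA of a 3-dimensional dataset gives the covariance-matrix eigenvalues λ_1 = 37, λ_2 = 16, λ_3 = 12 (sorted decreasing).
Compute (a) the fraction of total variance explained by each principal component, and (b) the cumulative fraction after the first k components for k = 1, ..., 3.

Step 1 — total variance = trace(Sigma) = Σ λ_i = 37 + 16 + 12 = 65.

Step 2 — fraction explained by component i = λ_i / Σ λ:
  PC1: 37/65 = 0.5692
  PC2: 16/65 = 0.2462
  PC3: 12/65 = 0.1846

Step 3 — cumulative fraction after k components = (λ_1 + ... + λ_k) / Σ λ:
  k = 1: 37/65 = 0.5692
  k = 2: (37 + 16)/65 = 53/65 = 0.8154
  k = 3: (37 + 16 + 12)/65 = 65/65 = 1

Summary (fraction, with percent):

explained: PC1 0.5692 (56.92%), PC2 0.2462 (24.62%), PC3 0.1846 (18.46%);  cumulative: 0.5692, 0.8154, 1


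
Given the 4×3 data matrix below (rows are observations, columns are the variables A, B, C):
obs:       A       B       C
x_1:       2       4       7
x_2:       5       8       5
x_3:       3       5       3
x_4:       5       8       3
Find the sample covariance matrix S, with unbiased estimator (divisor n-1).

Step 1 — column means:
  mean(A) = (2 + 5 + 3 + 5) / 4 = 15/4 = 3.75
  mean(B) = (4 + 8 + 5 + 8) / 4 = 25/4 = 6.25
  mean(C) = (7 + 5 + 3 + 3) / 4 = 18/4 = 4.5

Step 2 — sample covariance S[i,j] = (1/(n-1)) · Σ_k (x_{k,i} - mean_i) · (x_{k,j} - mean_j), with n-1 = 3.
  S[A,A] = ((-1.75)·(-1.75) + (1.25)·(1.25) + (-0.75)·(-0.75) + (1.25)·(1.25)) / 3 = 6.75/3 = 2.25
  S[A,B] = ((-1.75)·(-2.25) + (1.25)·(1.75) + (-0.75)·(-1.25) + (1.25)·(1.75)) / 3 = 9.25/3 = 3.0833
  S[A,C] = ((-1.75)·(2.5) + (1.25)·(0.5) + (-0.75)·(-1.5) + (1.25)·(-1.5)) / 3 = -4.5/3 = -1.5
  S[B,B] = ((-2.25)·(-2.25) + (1.75)·(1.75) + (-1.25)·(-1.25) + (1.75)·(1.75)) / 3 = 12.75/3 = 4.25
  S[B,C] = ((-2.25)·(2.5) + (1.75)·(0.5) + (-1.25)·(-1.5) + (1.75)·(-1.5)) / 3 = -5.5/3 = -1.8333
  S[C,C] = ((2.5)·(2.5) + (0.5)·(0.5) + (-1.5)·(-1.5) + (-1.5)·(-1.5)) / 3 = 11/3 = 3.6667

S is symmetric (S[j,i] = S[i,j]). Assembling:

S = [[2.25, 3.0833, -1.5],
 [3.0833, 4.25, -1.8333],
 [-1.5, -1.8333, 3.6667]]


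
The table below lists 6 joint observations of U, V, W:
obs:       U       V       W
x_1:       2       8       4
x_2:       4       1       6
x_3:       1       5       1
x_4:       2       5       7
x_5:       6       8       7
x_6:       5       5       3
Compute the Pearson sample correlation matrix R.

Step 1 — column means:
  mean(U) = (2 + 4 + 1 + 2 + 6 + 5) / 6 = 20/6 = 3.3333
  mean(V) = (8 + 1 + 5 + 5 + 8 + 5) / 6 = 32/6 = 5.3333
  mean(W) = (4 + 6 + 1 + 7 + 7 + 3) / 6 = 28/6 = 4.6667

Step 2 — sample variances and covariances s[i,j] = (1/(n-1)) · Σ_k (x_{k,i} - mean_i) · (x_{k,j} - mean_j), with n-1 = 5:
  s[U,U] = ((-1.3333)·(-1.3333) + (0.6667)·(0.6667) + (-2.3333)·(-2.3333) + (-1.3333)·(-1.3333) + (2.6667)·(2.6667) + (1.6667)·(1.6667)) / 5 = 19.3333/5 = 3.8667
  s[U,V] = ((-1.3333)·(2.6667) + (0.6667)·(-4.3333) + (-2.3333)·(-0.3333) + (-1.3333)·(-0.3333) + (2.6667)·(2.6667) + (1.6667)·(-0.3333)) / 5 = 1.3333/5 = 0.2667
  s[U,W] = ((-1.3333)·(-0.6667) + (0.6667)·(1.3333) + (-2.3333)·(-3.6667) + (-1.3333)·(2.3333) + (2.6667)·(2.3333) + (1.6667)·(-1.6667)) / 5 = 10.6667/5 = 2.1333
  s[V,V] = ((2.6667)·(2.6667) + (-4.3333)·(-4.3333) + (-0.3333)·(-0.3333) + (-0.3333)·(-0.3333) + (2.6667)·(2.6667) + (-0.3333)·(-0.3333)) / 5 = 33.3333/5 = 6.6667
  s[V,W] = ((2.6667)·(-0.6667) + (-4.3333)·(1.3333) + (-0.3333)·(-3.6667) + (-0.3333)·(2.3333) + (2.6667)·(2.3333) + (-0.3333)·(-1.6667)) / 5 = -0.3333/5 = -0.0667
  s[W,W] = ((-0.6667)·(-0.6667) + (1.3333)·(1.3333) + (-3.6667)·(-3.6667) + (2.3333)·(2.3333) + (2.3333)·(2.3333) + (-1.6667)·(-1.6667)) / 5 = 29.3333/5 = 5.8667
  Sample standard deviations s_i = √(s[i,i]):
  s(U) = √(3.8667) = 1.9664
  s(V) = √(6.6667) = 2.582
  s(W) = √(5.8667) = 2.4221

Step 3 — r_{ij} = s_{ij} / (s_i · s_j):
  r[U,U] = 1 (diagonal).
  r[U,V] = 0.2667 / (1.9664 · 2.582) = 0.2667 / 5.0772 = 0.0525
  r[U,W] = 2.1333 / (1.9664 · 2.4221) = 2.1333 / 4.7628 = 0.4479
  r[V,V] = 1 (diagonal).
  r[V,W] = -0.0667 / (2.582 · 2.4221) = -0.0667 / 6.2539 = -0.0107
  r[W,W] = 1 (diagonal).

R is symmetric with unit diagonal. Assembling:

R = [[1, 0.0525, 0.4479],
 [0.0525, 1, -0.0107],
 [0.4479, -0.0107, 1]]


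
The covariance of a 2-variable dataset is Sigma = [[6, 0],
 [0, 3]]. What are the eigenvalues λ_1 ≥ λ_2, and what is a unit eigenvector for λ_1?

Step 1 — characteristic polynomial of 2×2 Sigma:
  det(Sigma - λI) = λ² - trace · λ + det = 0.
  trace = 6 + 3 = 9, det = 6·3 - (0)² = 18.
Step 2 — discriminant:
  Δ = trace² - 4·det = 81 - 72 = 9.
Step 3 — eigenvalues:
  λ = (trace ± √Δ)/2 = (9 ± 3)/2,
  λ_1 = 6,  λ_2 = 3.

Step 4 — unit eigenvector for λ_1: Sigma is diagonal, so its eigenvectors are the coordinate axes. λ_1 = 6 is the diagonal entry on the first coordinate axis, hence
  v_1 = (1, 0) (||v_1|| = 1).

λ_1 = 6,  λ_2 = 3;  v_1 ≈ (1, 0)


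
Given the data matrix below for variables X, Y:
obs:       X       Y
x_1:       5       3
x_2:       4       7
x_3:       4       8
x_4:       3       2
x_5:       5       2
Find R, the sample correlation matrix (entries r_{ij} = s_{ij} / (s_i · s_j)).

Step 1 — column means:
  mean(X) = (5 + 4 + 4 + 3 + 5) / 5 = 21/5 = 4.2
  mean(Y) = (3 + 7 + 8 + 2 + 2) / 5 = 22/5 = 4.4

Step 2 — sample variances and covariances s[i,j] = (1/(n-1)) · Σ_k (x_{k,i} - mean_i) · (x_{k,j} - mean_j), with n-1 = 4:
  s[X,X] = ((0.8)·(0.8) + (-0.2)·(-0.2) + (-0.2)·(-0.2) + (-1.2)·(-1.2) + (0.8)·(0.8)) / 4 = 2.8/4 = 0.7
  s[X,Y] = ((0.8)·(-1.4) + (-0.2)·(2.6) + (-0.2)·(3.6) + (-1.2)·(-2.4) + (0.8)·(-2.4)) / 4 = -1.4/4 = -0.35
  s[Y,Y] = ((-1.4)·(-1.4) + (2.6)·(2.6) + (3.6)·(3.6) + (-2.4)·(-2.4) + (-2.4)·(-2.4)) / 4 = 33.2/4 = 8.3
  Sample standard deviations s_i = √(s[i,i]):
  s(X) = √(0.7) = 0.8367
  s(Y) = √(8.3) = 2.881

Step 3 — r_{ij} = s_{ij} / (s_i · s_j):
  r[X,X] = 1 (diagonal).
  r[X,Y] = -0.35 / (0.8367 · 2.881) = -0.35 / 2.4104 = -0.1452
  r[Y,Y] = 1 (diagonal).

R is symmetric with unit diagonal. Assembling:

R = [[1, -0.1452],
 [-0.1452, 1]]


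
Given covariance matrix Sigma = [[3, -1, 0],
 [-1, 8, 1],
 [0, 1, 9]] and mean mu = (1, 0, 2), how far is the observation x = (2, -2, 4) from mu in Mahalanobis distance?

Step 1 — centre the observation: (x - mu) = (1, -2, 2).

Step 2 — invert Sigma (cofactor / det for 3×3, or solve directly):
  Sigma^{-1} = [[0.348, 0.0441, -0.0049],
 [0.0441, 0.1324, -0.0147],
 [-0.0049, -0.0147, 0.1127]].

Step 3 — form the quadratic (x - mu)^T · Sigma^{-1} · (x - mu):
  Sigma^{-1} · (x - mu) = (0.25, -0.25, 0.25).
  (x - mu)^T · [Sigma^{-1} · (x - mu)] = (1)·(0.25) + (-2)·(-0.25) + (2)·(0.25) = 1.25.

Step 4 — take square root: d = √(1.25) ≈ 1.118.

d(x, mu) = √(1.25) ≈ 1.118


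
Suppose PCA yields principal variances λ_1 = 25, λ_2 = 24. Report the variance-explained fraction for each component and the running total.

Step 1 — total variance = trace(Sigma) = Σ λ_i = 25 + 24 = 49.

Step 2 — fraction explained by component i = λ_i / Σ λ:
  PC1: 25/49 = 0.5102
  PC2: 24/49 = 0.4898

Step 3 — cumulative fraction after k components = (λ_1 + ... + λ_k) / Σ λ:
  k = 1: 25/49 = 0.5102
  k = 2: (25 + 24)/49 = 49/49 = 1

Summary (fraction, with percent):

explained: PC1 0.5102 (51.02%), PC2 0.4898 (48.98%);  cumulative: 0.5102, 1


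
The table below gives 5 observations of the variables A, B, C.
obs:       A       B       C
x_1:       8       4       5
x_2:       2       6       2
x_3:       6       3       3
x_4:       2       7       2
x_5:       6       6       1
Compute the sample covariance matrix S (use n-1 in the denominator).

Step 1 — column means:
  mean(A) = (8 + 2 + 6 + 2 + 6) / 5 = 24/5 = 4.8
  mean(B) = (4 + 6 + 3 + 7 + 6) / 5 = 26/5 = 5.2
  mean(C) = (5 + 2 + 3 + 2 + 1) / 5 = 13/5 = 2.6

Step 2 — sample covariance S[i,j] = (1/(n-1)) · Σ_k (x_{k,i} - mean_i) · (x_{k,j} - mean_j), with n-1 = 4.
  S[A,A] = ((3.2)·(3.2) + (-2.8)·(-2.8) + (1.2)·(1.2) + (-2.8)·(-2.8) + (1.2)·(1.2)) / 4 = 28.8/4 = 7.2
  S[A,B] = ((3.2)·(-1.2) + (-2.8)·(0.8) + (1.2)·(-2.2) + (-2.8)·(1.8) + (1.2)·(0.8)) / 4 = -12.8/4 = -3.2
  S[A,C] = ((3.2)·(2.4) + (-2.8)·(-0.6) + (1.2)·(0.4) + (-2.8)·(-0.6) + (1.2)·(-1.6)) / 4 = 9.6/4 = 2.4
  S[B,B] = ((-1.2)·(-1.2) + (0.8)·(0.8) + (-2.2)·(-2.2) + (1.8)·(1.8) + (0.8)·(0.8)) / 4 = 10.8/4 = 2.7
  S[B,C] = ((-1.2)·(2.4) + (0.8)·(-0.6) + (-2.2)·(0.4) + (1.8)·(-0.6) + (0.8)·(-1.6)) / 4 = -6.6/4 = -1.65
  S[C,C] = ((2.4)·(2.4) + (-0.6)·(-0.6) + (0.4)·(0.4) + (-0.6)·(-0.6) + (-1.6)·(-1.6)) / 4 = 9.2/4 = 2.3

S is symmetric (S[j,i] = S[i,j]). Assembling:

S = [[7.2, -3.2, 2.4],
 [-3.2, 2.7, -1.65],
 [2.4, -1.65, 2.3]]


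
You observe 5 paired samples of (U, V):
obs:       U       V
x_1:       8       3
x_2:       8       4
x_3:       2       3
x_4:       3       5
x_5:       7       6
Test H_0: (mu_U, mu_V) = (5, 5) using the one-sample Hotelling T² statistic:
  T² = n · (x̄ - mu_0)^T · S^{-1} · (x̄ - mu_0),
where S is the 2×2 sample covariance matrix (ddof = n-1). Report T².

Step 1 — sample mean vector:
  mean(U) = (8 + 8 + 2 + 3 + 7) / 5 = 28/5 = 5.6
  mean(V) = (3 + 4 + 3 + 5 + 6) / 5 = 21/5 = 4.2
  x̄ = (5.6, 4.2),  deviation x̄ - mu_0 = (5.6, 4.2) - (5, 5) = (0.6, -0.8).

Step 2 — sample covariance matrix, S[i,j] = (1/(n-1)) · Σ_k (x_{k,i} - mean_i) · (x_{k,j} - mean_j), divisor n-1 = 4:
  S[U,U] = ((2.4)·(2.4) + (2.4)·(2.4) + (-3.6)·(-3.6) + (-2.6)·(-2.6) + (1.4)·(1.4)) / 4 = 33.2/4 = 8.3
  S[U,V] = ((2.4)·(-1.2) + (2.4)·(-0.2) + (-3.6)·(-1.2) + (-2.6)·(0.8) + (1.4)·(1.8)) / 4 = 1.4/4 = 0.35
  S[V,V] = ((-1.2)·(-1.2) + (-0.2)·(-0.2) + (-1.2)·(-1.2) + (0.8)·(0.8) + (1.8)·(1.8)) / 4 = 6.8/4 = 1.7
  S = [[8.3, 0.35],
 [0.35, 1.7]].

Step 3 — invert S. det(S) = 8.3·1.7 - (0.35)² = 13.9875.
  S^{-1} = (1/det) · [[d, -b], [-b, a]] = [[0.1215, -0.025],
 [-0.025, 0.5934]].

Step 4 — quadratic form (x̄ - mu_0)^T · S^{-1} · (x̄ - mu_0):
  S^{-1} · (x̄ - mu_0) = (0.0929, -0.4897),
  (x̄ - mu_0)^T · [...] = (0.6)·(0.0929) + (-0.8)·(-0.4897) = 0.4475.

Step 5 — scale by n: T² = 5 · 0.4475 = 2.2377.

T² ≈ 2.2377


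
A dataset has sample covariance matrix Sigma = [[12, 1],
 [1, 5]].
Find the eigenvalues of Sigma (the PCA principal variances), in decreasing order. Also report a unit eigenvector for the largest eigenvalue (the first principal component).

Step 1 — characteristic polynomial of 2×2 Sigma:
  det(Sigma - λI) = λ² - trace · λ + det = 0.
  trace = 12 + 5 = 17, det = 12·5 - (1)² = 59.
Step 2 — discriminant:
  Δ = trace² - 4·det = 289 - 236 = 53.
Step 3 — eigenvalues:
  λ = (trace ± √Δ)/2 = (17 ± 7.2801)/2,
  λ_1 = 12.1401,  λ_2 = 4.8599.

Step 4 — unit eigenvector for λ_1: solve (Sigma - λ_1 I)v = 0. First row:
  (12 - 12.1401)·v_x + (1)·v_y = 0, i.e. (-0.1401)·v_x + (1)·v_y = 0,
  so v ∝ (b, λ_1 - a) = (1, 0.1401) = u.
  ||u|| = √((1)² + (0.1401)²) = √(1.0196) ≈ 1.0098,
  v_1 = u/||u|| ≈ (0.9903, 0.1387) (||v_1|| = 1).

λ_1 = 12.1401,  λ_2 = 4.8599;  v_1 ≈ (0.9903, 0.1387)


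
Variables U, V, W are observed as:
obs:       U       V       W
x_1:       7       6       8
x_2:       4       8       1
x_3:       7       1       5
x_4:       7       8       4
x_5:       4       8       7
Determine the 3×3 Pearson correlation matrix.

Step 1 — column means:
  mean(U) = (7 + 4 + 7 + 7 + 4) / 5 = 29/5 = 5.8
  mean(V) = (6 + 8 + 1 + 8 + 8) / 5 = 31/5 = 6.2
  mean(W) = (8 + 1 + 5 + 4 + 7) / 5 = 25/5 = 5

Step 2 — sample variances and covariances s[i,j] = (1/(n-1)) · Σ_k (x_{k,i} - mean_i) · (x_{k,j} - mean_j), with n-1 = 4:
  s[U,U] = ((1.2)·(1.2) + (-1.8)·(-1.8) + (1.2)·(1.2) + (1.2)·(1.2) + (-1.8)·(-1.8)) / 4 = 10.8/4 = 2.7
  s[U,V] = ((1.2)·(-0.2) + (-1.8)·(1.8) + (1.2)·(-5.2) + (1.2)·(1.8) + (-1.8)·(1.8)) / 4 = -10.8/4 = -2.7
  s[U,W] = ((1.2)·(3) + (-1.8)·(-4) + (1.2)·(0) + (1.2)·(-1) + (-1.8)·(2)) / 4 = 6/4 = 1.5
  s[V,V] = ((-0.2)·(-0.2) + (1.8)·(1.8) + (-5.2)·(-5.2) + (1.8)·(1.8) + (1.8)·(1.8)) / 4 = 36.8/4 = 9.2
  s[V,W] = ((-0.2)·(3) + (1.8)·(-4) + (-5.2)·(0) + (1.8)·(-1) + (1.8)·(2)) / 4 = -6/4 = -1.5
  s[W,W] = ((3)·(3) + (-4)·(-4) + (0)·(0) + (-1)·(-1) + (2)·(2)) / 4 = 30/4 = 7.5
  Sample standard deviations s_i = √(s[i,i]):
  s(U) = √(2.7) = 1.6432
  s(V) = √(9.2) = 3.0332
  s(W) = √(7.5) = 2.7386

Step 3 — r_{ij} = s_{ij} / (s_i · s_j):
  r[U,U] = 1 (diagonal).
  r[U,V] = -2.7 / (1.6432 · 3.0332) = -2.7 / 4.984 = -0.5417
  r[U,W] = 1.5 / (1.6432 · 2.7386) = 1.5 / 4.5 = 0.3333
  r[V,V] = 1 (diagonal).
  r[V,W] = -1.5 / (3.0332 · 2.7386) = -1.5 / 8.3066 = -0.1806
  r[W,W] = 1 (diagonal).

R is symmetric with unit diagonal. Assembling:

R = [[1, -0.5417, 0.3333],
 [-0.5417, 1, -0.1806],
 [0.3333, -0.1806, 1]]


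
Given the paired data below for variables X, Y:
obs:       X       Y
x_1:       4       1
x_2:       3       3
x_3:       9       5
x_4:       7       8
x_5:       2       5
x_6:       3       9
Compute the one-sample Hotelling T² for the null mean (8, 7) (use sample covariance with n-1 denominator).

Step 1 — sample mean vector:
  mean(X) = (4 + 3 + 9 + 7 + 2 + 3) / 6 = 28/6 = 4.6667
  mean(Y) = (1 + 3 + 5 + 8 + 5 + 9) / 6 = 31/6 = 5.1667
  x̄ = (4.6667, 5.1667),  deviation x̄ - mu_0 = (4.6667, 5.1667) - (8, 7) = (-3.3333, -1.8333).

Step 2 — sample covariance matrix, S[i,j] = (1/(n-1)) · Σ_k (x_{k,i} - mean_i) · (x_{k,j} - mean_j), divisor n-1 = 5:
  S[X,X] = ((-0.6667)·(-0.6667) + (-1.6667)·(-1.6667) + (4.3333)·(4.3333) + (2.3333)·(2.3333) + (-2.6667)·(-2.6667) + (-1.6667)·(-1.6667)) / 5 = 37.3333/5 = 7.4667
  S[X,Y] = ((-0.6667)·(-4.1667) + (-1.6667)·(-2.1667) + (4.3333)·(-0.1667) + (2.3333)·(2.8333) + (-2.6667)·(-0.1667) + (-1.6667)·(3.8333)) / 5 = 6.3333/5 = 1.2667
  S[Y,Y] = ((-4.1667)·(-4.1667) + (-2.1667)·(-2.1667) + (-0.1667)·(-0.1667) + (2.8333)·(2.8333) + (-0.1667)·(-0.1667) + (3.8333)·(3.8333)) / 5 = 44.8333/5 = 8.9667
  S = [[7.4667, 1.2667],
 [1.2667, 8.9667]].

Step 3 — invert S. det(S) = 7.4667·8.9667 - (1.2667)² = 65.3467.
  S^{-1} = (1/det) · [[d, -b], [-b, a]] = [[0.1372, -0.0194],
 [-0.0194, 0.1143]].

Step 4 — quadratic form (x̄ - mu_0)^T · S^{-1} · (x̄ - mu_0):
  S^{-1} · (x̄ - mu_0) = (-0.4219, -0.1449),
  (x̄ - mu_0)^T · [...] = (-3.3333)·(-0.4219) + (-1.8333)·(-0.1449) = 1.6718.

Step 5 — scale by n: T² = 6 · 1.6718 = 10.0306.

T² ≈ 10.0306


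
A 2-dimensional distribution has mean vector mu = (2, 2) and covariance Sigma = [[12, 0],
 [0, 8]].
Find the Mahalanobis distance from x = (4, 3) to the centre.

Step 1 — centre the observation: (x - mu) = (2, 1).

Step 2 — invert Sigma. det(Sigma) = 12·8 - (0)² = 96.
  Sigma^{-1} = (1/det) · [[d, -b], [-b, a]] = [[0.0833, 0],
 [0, 0.125]].

Step 3 — form the quadratic (x - mu)^T · Sigma^{-1} · (x - mu):
  Sigma^{-1} · (x - mu) = (0.1667, 0.125).
  (x - mu)^T · [Sigma^{-1} · (x - mu)] = (2)·(0.1667) + (1)·(0.125) = 0.4583.

Step 4 — take square root: d = √(0.4583) ≈ 0.677.

d(x, mu) = √(0.4583) ≈ 0.677


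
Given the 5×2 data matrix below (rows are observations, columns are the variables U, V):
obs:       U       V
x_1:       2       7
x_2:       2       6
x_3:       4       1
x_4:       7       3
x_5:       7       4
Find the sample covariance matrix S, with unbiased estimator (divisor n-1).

Step 1 — column means:
  mean(U) = (2 + 2 + 4 + 7 + 7) / 5 = 22/5 = 4.4
  mean(V) = (7 + 6 + 1 + 3 + 4) / 5 = 21/5 = 4.2

Step 2 — sample covariance S[i,j] = (1/(n-1)) · Σ_k (x_{k,i} - mean_i) · (x_{k,j} - mean_j), with n-1 = 4.
  S[U,U] = ((-2.4)·(-2.4) + (-2.4)·(-2.4) + (-0.4)·(-0.4) + (2.6)·(2.6) + (2.6)·(2.6)) / 4 = 25.2/4 = 6.3
  S[U,V] = ((-2.4)·(2.8) + (-2.4)·(1.8) + (-0.4)·(-3.2) + (2.6)·(-1.2) + (2.6)·(-0.2)) / 4 = -13.4/4 = -3.35
  S[V,V] = ((2.8)·(2.8) + (1.8)·(1.8) + (-3.2)·(-3.2) + (-1.2)·(-1.2) + (-0.2)·(-0.2)) / 4 = 22.8/4 = 5.7

S is symmetric (S[j,i] = S[i,j]). Assembling:

S = [[6.3, -3.35],
 [-3.35, 5.7]]


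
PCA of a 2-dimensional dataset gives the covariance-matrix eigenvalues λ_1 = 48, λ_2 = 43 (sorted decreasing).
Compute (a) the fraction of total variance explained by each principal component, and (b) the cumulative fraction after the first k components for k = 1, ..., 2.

Step 1 — total variance = trace(Sigma) = Σ λ_i = 48 + 43 = 91.

Step 2 — fraction explained by component i = λ_i / Σ λ:
  PC1: 48/91 = 0.5275
  PC2: 43/91 = 0.4725

Step 3 — cumulative fraction after k components = (λ_1 + ... + λ_k) / Σ λ:
  k = 1: 48/91 = 0.5275
  k = 2: (48 + 43)/91 = 91/91 = 1

Summary (fraction, with percent):

explained: PC1 0.5275 (52.75%), PC2 0.4725 (47.25%);  cumulative: 0.5275, 1


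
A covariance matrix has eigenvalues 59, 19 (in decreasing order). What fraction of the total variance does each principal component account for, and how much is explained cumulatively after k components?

Step 1 — total variance = trace(Sigma) = Σ λ_i = 59 + 19 = 78.

Step 2 — fraction explained by component i = λ_i / Σ λ:
  PC1: 59/78 = 0.7564
  PC2: 19/78 = 0.2436

Step 3 — cumulative fraction after k components = (λ_1 + ... + λ_k) / Σ λ:
  k = 1: 59/78 = 0.7564
  k = 2: (59 + 19)/78 = 78/78 = 1

Summary (fraction, with percent):

explained: PC1 0.7564 (75.64%), PC2 0.2436 (24.36%);  cumulative: 0.7564, 1


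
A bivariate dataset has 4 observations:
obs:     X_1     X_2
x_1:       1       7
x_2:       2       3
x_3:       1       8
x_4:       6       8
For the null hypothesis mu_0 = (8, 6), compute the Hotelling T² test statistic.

Step 1 — sample mean vector:
  mean(X_1) = (1 + 2 + 1 + 6) / 4 = 10/4 = 2.5
  mean(X_2) = (7 + 3 + 8 + 8) / 4 = 26/4 = 6.5
  x̄ = (2.5, 6.5),  deviation x̄ - mu_0 = (2.5, 6.5) - (8, 6) = (-5.5, 0.5).

Step 2 — sample covariance matrix, S[i,j] = (1/(n-1)) · Σ_k (x_{k,i} - mean_i) · (x_{k,j} - mean_j), divisor n-1 = 3:
  S[X_1,X_1] = ((-1.5)·(-1.5) + (-0.5)·(-0.5) + (-1.5)·(-1.5) + (3.5)·(3.5)) / 3 = 17/3 = 5.6667
  S[X_1,X_2] = ((-1.5)·(0.5) + (-0.5)·(-3.5) + (-1.5)·(1.5) + (3.5)·(1.5)) / 3 = 4/3 = 1.3333
  S[X_2,X_2] = ((0.5)·(0.5) + (-3.5)·(-3.5) + (1.5)·(1.5) + (1.5)·(1.5)) / 3 = 17/3 = 5.6667
  S = [[5.6667, 1.3333],
 [1.3333, 5.6667]].

Step 3 — invert S. det(S) = 5.6667·5.6667 - (1.3333)² = 30.3333.
  S^{-1} = (1/det) · [[d, -b], [-b, a]] = [[0.1868, -0.044],
 [-0.044, 0.1868]].

Step 4 — quadratic form (x̄ - mu_0)^T · S^{-1} · (x̄ - mu_0):
  S^{-1} · (x̄ - mu_0) = (-1.0495, 0.3352),
  (x̄ - mu_0)^T · [...] = (-5.5)·(-1.0495) + (0.5)·(0.3352) = 5.9396.

Step 5 — scale by n: T² = 4 · 5.9396 = 23.7582.

T² ≈ 23.7582
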